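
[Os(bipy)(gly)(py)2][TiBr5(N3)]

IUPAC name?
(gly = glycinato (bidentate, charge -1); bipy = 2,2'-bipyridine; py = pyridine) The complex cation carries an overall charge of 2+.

Both ions are complex: the cation is named first with the plain metal name, the anion second with the -ate form; each ion's ligands are alphabetised independently.
The complex cation is given as 2+; its ligand charges sum to -1, so Os = +3.
A 1:1 salt means the anion carries the equal and opposite charge, 2−.
Anion: ligand charges sum to -6; for the ion to be 2−, Ti = +4.

(2,2'-bipyridine)(glycinato)bis(pyridine)osmium(III) azidopentabromotitanate(IV)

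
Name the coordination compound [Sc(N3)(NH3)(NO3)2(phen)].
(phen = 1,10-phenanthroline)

ammineazidodinitrato(1,10-phenanthroline)scandium(III)

There is no counter-ion, so the complex is neutral overall.
Ligand charges: 1×azido (-1 each), 1×1,10-phenanthroline (neutral), 2×nitrato (-1 each), 1×ammine (neutral); total -3. So Sc + (-3) = 0, giving Sc = +3.
Ligands are named alphabetically: ammine before azido before nitrato before phenanthroline.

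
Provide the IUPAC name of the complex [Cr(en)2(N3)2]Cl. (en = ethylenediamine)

The 1 chloride counter-ion carries a total charge of -1, so each complex ion is 1+.
Ligand charges: 2×azido (-1 each), 2×ethylenediamine (neutral); total -2. So Cr + (-2) = 1+, giving Cr = +3.
Ligands are named alphabetically: azido before ethylenediamine.

diazidobis(ethylenediamine)chromium(III) chloride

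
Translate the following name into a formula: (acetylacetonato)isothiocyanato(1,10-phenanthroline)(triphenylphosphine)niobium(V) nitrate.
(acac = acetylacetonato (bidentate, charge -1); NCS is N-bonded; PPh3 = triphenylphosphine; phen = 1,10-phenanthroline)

Ligands: 1 acetylacetonato (acac, -1), 1 isothiocyanato (NCS, -1), 1 triphenylphosphine (PPh3, neutral), 1 1,10-phenanthroline (phen, neutral). Ligand charge sum = -2.
With Nb in oxidation state +5, the complex ion is [Nb...]^3+.
Charge balance with nitrate (-1) requires 1 complex ion per 3 nitrate.

[Nb(acac)(NCS)(phen)(PPh3)](NO3)3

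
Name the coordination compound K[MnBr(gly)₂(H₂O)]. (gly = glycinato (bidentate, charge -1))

The 1 potassium counter-ion carries a total charge of +1, so each complex ion is 1−.
Ligand charges: 1×bromo (-1 each), 1×aqua (neutral), 2×glycinato (-1 each); total -3. So Mn + (-3) = 1−, giving Mn = +2.
Ligands are named alphabetically: aqua before bromo before glycinato.
The complex ion is anionic, so manganese takes the -ate form manganate(II).

potassium aquabromobis(glycinato)manganate(II)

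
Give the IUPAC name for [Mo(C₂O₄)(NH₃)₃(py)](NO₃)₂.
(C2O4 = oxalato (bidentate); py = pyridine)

The 2 nitrate counter-ions carry a total charge of -2, so each complex ion is 2+.
Ligand charges: 1×oxalato (-2 each), 3×ammine (neutral), 1×pyridine (neutral); total -2. So Mo + (-2) = 2+, giving Mo = +4.
Ligands are named alphabetically: ammine before oxalato before pyridine.

triammineoxalato(pyridine)molybdenum(IV) nitrate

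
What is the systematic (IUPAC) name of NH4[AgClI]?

The 1 ammonium counter-ion carries a total charge of +1, so each complex ion is 1−.
Ligand charges: 1×chloro (-1 each), 1×iodo (-1 each); total -2. So Ag + (-2) = 1−, giving Ag = +1.
Ligands are named alphabetically: chloro before iodo.
The complex ion is anionic, so silver takes the -ate form argentate(I).

ammonium chloroiodoargentate(I)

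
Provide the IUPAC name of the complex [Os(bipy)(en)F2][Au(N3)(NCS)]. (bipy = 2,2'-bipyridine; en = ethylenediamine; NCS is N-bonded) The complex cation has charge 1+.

(2,2'-bipyridine)(ethylenediamine)difluoroosmium(III) azidoisothiocyanatoaurate(I)

The complex cation is given as 1+; its ligand charges sum to -2, so Os = +3.
A 1:1 salt means the anion carries the equal and opposite charge, 1−.
Anion: ligand charges sum to -2; for the ion to be 1−, Au = +1.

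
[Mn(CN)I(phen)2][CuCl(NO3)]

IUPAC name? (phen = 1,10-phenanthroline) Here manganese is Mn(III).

Mn is given as +3; the cation's ligand charges sum to -2, so the complex cation is 1+.
A 1:1 salt means the anion carries the equal and opposite charge, 1−.
Anion: ligand charges sum to -2; for the ion to be 1−, Cu = +1.

cyanoiodobis(1,10-phenanthroline)manganese(III) chloronitratocuprate(I)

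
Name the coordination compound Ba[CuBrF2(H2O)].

The 1 barium counter-ion carries a total charge of +2, so each complex ion is 2−.
Ligand charges: 2×fluoro (-1 each), 1×aqua (neutral), 1×bromo (-1 each); total -3. So Cu + (-3) = 2−, giving Cu = +1.
The complex ion is anionic, so copper takes the -ate form cuprate(I).

barium aquabromodifluorocuprate(I)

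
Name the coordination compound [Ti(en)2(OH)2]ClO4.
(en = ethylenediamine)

The 1 perchlorate counter-ion carries a total charge of -1, so each complex ion is 1+.
Ligand charges: 2×ethylenediamine (neutral), 2×hydroxo (-1 each); total -2. So Ti + (-2) = 1+, giving Ti = +3.
Ligands are named alphabetically: ethylenediamine before hydroxo.

bis(ethylenediamine)dihydroxotitanium(III) perchlorate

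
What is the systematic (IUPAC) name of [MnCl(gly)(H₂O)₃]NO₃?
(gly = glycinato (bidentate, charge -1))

triaquachloro(glycinato)manganese(III) nitrate

The 1 nitrate counter-ion carries a total charge of -1, so each complex ion is 1+.
Ligand charges: 1×glycinato (-1 each), 1×chloro (-1 each), 3×aqua (neutral); total -2. So Mn + (-2) = 1+, giving Mn = +3.
Ligands are named alphabetically: aqua before chloro before glycinato.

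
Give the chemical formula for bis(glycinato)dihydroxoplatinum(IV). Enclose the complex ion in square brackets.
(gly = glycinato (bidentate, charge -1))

[Pt(gly)2(OH)2]

Ligands: 2 glycinato (gly, -1), 2 hydroxo (OH, -1). Ligand charge sum = -4.
With Pt in oxidation state +4, the complex ion is [Pt...].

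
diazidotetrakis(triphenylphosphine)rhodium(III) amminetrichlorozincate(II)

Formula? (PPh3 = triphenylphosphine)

[Rh(N3)2(PPh3)4][ZnCl3(NH3)]

Cation [Rh…]: ligand charges -2, Rh(III) ⇒ ion charge 1+.
Anion [Zn…]: ligand charges -3, Zn(II) ⇒ ion charge 1−.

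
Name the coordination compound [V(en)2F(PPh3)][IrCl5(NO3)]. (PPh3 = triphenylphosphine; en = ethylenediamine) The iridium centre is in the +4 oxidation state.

Both ions are complex: the cation is named first with the plain metal name, the anion second with the -ate form; each ion's ligands are alphabetised independently.
Ir is given as +4; the anion's ligand charges sum to -6, so the complex anion is 2−.
A 1:1 salt means the cation carries the equal and opposite charge, 2+.
Cation: ligand charges sum to -1; for the ion to be 2+, V = +3.

bis(ethylenediamine)fluoro(triphenylphosphine)vanadium(III) pentachloronitratoiridate(IV)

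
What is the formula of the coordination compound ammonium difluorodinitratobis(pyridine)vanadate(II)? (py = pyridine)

Ligands: 2 nitrato (NO3, -1), 2 pyridine (py, neutral), 2 fluoro (F, -1). Ligand charge sum = -4.
Charge balance with ammonium (+1) requires 1 complex ion per 2 ammonium.

(NH4)2[VF2(NO3)2(py)2]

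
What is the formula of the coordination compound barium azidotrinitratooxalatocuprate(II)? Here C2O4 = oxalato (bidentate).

Ligands: 1 oxalato (C2O4, -2), 3 nitrato (NO3, -1), 1 azido (N3, -1). Ligand charge sum = -6.
With Cu in oxidation state +2, the complex ion is [Cu...]^4−.
Charge balance with barium (+2) requires 1 complex ion per 2 barium.

Ba2[Cu(C2O4)(N3)(NO3)3]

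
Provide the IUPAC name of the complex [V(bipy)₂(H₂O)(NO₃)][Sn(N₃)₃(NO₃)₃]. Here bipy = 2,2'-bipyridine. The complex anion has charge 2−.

aquabis(2,2'-bipyridine)nitratovanadium(III) triazidotrinitratostannate(IV)

The complex anion is given as 2−; its ligand charges sum to -6, so Sn = +4.
A 1:1 salt means the cation carries the equal and opposite charge, 2+.
Cation: ligand charges sum to -1; for the ion to be 2+, V = +3.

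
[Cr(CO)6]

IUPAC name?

There is no counter-ion, so the complex is neutral overall.
Ligand charges: 6×carbonyl (neutral); total 0. So Cr + (0) = 0, giving Cr = 0.

hexacarbonylchromium(0)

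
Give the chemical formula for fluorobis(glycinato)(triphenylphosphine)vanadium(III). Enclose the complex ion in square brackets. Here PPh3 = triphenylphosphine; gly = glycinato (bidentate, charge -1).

Ligands: 1 triphenylphosphine (PPh3, neutral), 1 fluoro (F, -1), 2 glycinato (gly, -1). Ligand charge sum = -3.
With V in oxidation state +3, the complex ion is [V...].

[VF(gly)2(PPh3)]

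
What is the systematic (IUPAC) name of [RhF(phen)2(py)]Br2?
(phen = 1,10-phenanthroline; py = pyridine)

The 2 bromide counter-ions carry a total charge of -2, so each complex ion is 2+.
Ligand charges: 1×fluoro (-1 each), 2×1,10-phenanthroline (neutral), 1×pyridine (neutral); total -1. So Rh + (-1) = 2+, giving Rh = +3.
Ligands are named alphabetically: fluoro before phenanthroline before pyridine.

fluorobis(1,10-phenanthroline)(pyridine)rhodium(III) bromide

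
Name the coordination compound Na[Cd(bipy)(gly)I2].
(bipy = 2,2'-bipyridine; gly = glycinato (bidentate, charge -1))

The 1 sodium counter-ion carries a total charge of +1, so each complex ion is 1−.
Ligand charges: 2×iodo (-1 each), 1×2,2'-bipyridine (neutral), 1×glycinato (-1 each); total -3. So Cd + (-3) = 1−, giving Cd = +2.
The complex ion is anionic, so cadmium takes the -ate form cadmate(II).

sodium (2,2'-bipyridine)(glycinato)diiodocadmate(II)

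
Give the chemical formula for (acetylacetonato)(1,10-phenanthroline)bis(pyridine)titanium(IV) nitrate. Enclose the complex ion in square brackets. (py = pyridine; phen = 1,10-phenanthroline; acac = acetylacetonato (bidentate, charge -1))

Ligands: 2 pyridine (py, neutral), 1 1,10-phenanthroline (phen, neutral), 1 acetylacetonato (acac, -1). Ligand charge sum = -1.
Charge balance with nitrate (-1) requires 1 complex ion per 3 nitrate.

[Ti(acac)(phen)(py)2](NO3)3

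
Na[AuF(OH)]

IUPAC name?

sodium fluorohydroxoaurate(I)

The 1 sodium counter-ion carries a total charge of +1, so each complex ion is 1−.
Ligand charges: 1×hydroxo (-1 each), 1×fluoro (-1 each); total -2. So Au + (-2) = 1−, giving Au = +1.
The complex ion is anionic, so gold takes the -ate form aurate(I).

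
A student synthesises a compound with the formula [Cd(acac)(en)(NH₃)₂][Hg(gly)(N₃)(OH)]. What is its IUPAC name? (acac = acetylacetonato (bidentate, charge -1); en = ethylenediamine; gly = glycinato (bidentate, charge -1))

(acetylacetonato)diammine(ethylenediamine)cadmium(II) azido(glycinato)hydroxomercurate(II)

Cadmium is always +2 in its complexes; the cation's ligand charges sum to -1, so the complex cation is 1+.
A 1:1 salt means the anion carries the equal and opposite charge, 1−.
Anion: ligand charges sum to -3; for the ion to be 1−, Hg = +2.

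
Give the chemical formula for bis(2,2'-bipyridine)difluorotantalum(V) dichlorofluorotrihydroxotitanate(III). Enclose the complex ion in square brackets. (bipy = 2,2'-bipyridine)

[Ta(bipy)2F2][TiCl2F(OH)3]

Cation [Ta…]: ligand charges -2, Ta(V) ⇒ ion charge 3+.
Anion [Ti…]: ligand charges -6, Ti(III) ⇒ ion charge 3−.
One 3+ cation balances one 3− anion.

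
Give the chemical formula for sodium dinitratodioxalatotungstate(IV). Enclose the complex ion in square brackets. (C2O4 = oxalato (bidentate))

Na2[W(C2O4)2(NO3)2]

Ligands: 2 oxalato (C2O4, -2), 2 nitrato (NO3, -1). Ligand charge sum = -6.
With W in oxidation state +4, the complex ion is [W...]^2−.
Charge balance with sodium (+1) requires 1 complex ion per 2 sodium.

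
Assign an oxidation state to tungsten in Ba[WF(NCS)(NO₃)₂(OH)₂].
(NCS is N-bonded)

1 barium outside the brackets (+2 each) → the complex ion is 2−.
Ligand charges: 1×F = -1; 2×OH = -2; 1×NCS = -1; 2×NO3 = -2; sum -6.
W + (-6) = 2− ⇒ W is +4.

+4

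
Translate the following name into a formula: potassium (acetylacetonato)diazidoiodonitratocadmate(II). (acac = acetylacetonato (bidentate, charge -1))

K3[Cd(acac)I(N3)2(NO3)]

Ligands: 2 azido (N3, -1), 1 acetylacetonato (acac, -1), 1 iodo (I, -1), 1 nitrato (NO3, -1). Ligand charge sum = -5.
With Cd in oxidation state +2, the complex ion is [Cd...]^3−.
Charge balance with potassium (+1) requires 1 complex ion per 3 potassium.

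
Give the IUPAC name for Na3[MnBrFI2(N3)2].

The 3 sodium counter-ions carry a total charge of +3, so each complex ion is 3−.
Ligand charges: 2×iodo (-1 each), 1×bromo (-1 each), 1×fluoro (-1 each), 2×azido (-1 each); total -6. So Mn + (-6) = 3−, giving Mn = +3.
Ligands are named alphabetically: azido before bromo before fluoro before iodo.
The complex ion is anionic, so manganese takes the -ate form manganate(III).

sodium diazidobromofluorodiiodomanganate(III)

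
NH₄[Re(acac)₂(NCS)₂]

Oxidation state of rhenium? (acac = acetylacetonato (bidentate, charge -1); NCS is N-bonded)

+3

1 ammonium outside the brackets (+1 each) → the complex ion is 1−.
Ligand charges: 2×acac = -2; 2×NCS = -2; sum -4.
Re + (-4) = 1− ⇒ Re is +3.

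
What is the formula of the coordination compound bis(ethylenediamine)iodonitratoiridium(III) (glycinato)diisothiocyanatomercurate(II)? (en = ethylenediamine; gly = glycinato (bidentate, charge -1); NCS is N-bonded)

[Ir(en)2I(NO3)][Hg(gly)(NCS)2]

Cation [Ir…]: ligand charges -2, Ir(III) ⇒ ion charge 1+.
Anion [Hg…]: ligand charges -3, Hg(II) ⇒ ion charge 1−.
One 1+ cation balances one 1− anion.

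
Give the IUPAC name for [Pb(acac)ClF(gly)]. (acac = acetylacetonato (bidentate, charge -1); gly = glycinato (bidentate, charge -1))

(acetylacetonato)chlorofluoro(glycinato)lead(IV)

There is no counter-ion, so the complex is neutral overall.
Ligand charges: 1×acetylacetonato (-1 each), 1×glycinato (-1 each), 1×chloro (-1 each), 1×fluoro (-1 each); total -4. So Pb + (-4) = 0, giving Pb = +4.
Ligands are named alphabetically: acetylacetonato before chloro before fluoro before glycinato.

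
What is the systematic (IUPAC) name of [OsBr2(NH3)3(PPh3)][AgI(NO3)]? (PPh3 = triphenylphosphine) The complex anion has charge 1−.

triamminedibromo(triphenylphosphine)osmium(III) iodonitratoargentate(I)

Both ions are complex: the cation is named first with the plain metal name, the anion second with the -ate form; each ion's ligands are alphabetised independently.
The complex anion is given as 1−; its ligand charges sum to -2, so Ag = +1.
A 1:1 salt means the cation carries the equal and opposite charge, 1+.
Cation: ligand charges sum to -2; for the ion to be 1+, Os = +3.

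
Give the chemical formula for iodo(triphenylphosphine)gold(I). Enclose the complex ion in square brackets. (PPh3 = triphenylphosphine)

[AuI(PPh3)]

Ligands: 1 iodo (I, -1), 1 triphenylphosphine (PPh3, neutral). Ligand charge sum = -1.
With Au in oxidation state +1, the complex ion is [Au...].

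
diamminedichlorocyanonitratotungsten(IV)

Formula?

[WCl2(CN)(NH3)2(NO3)]

Ligands: 1 cyano (CN, -1), 2 chloro (Cl, -1), 1 nitrato (NO3, -1), 2 ammine (NH3, neutral). Ligand charge sum = -4.
With W in oxidation state +4, the complex ion is [W...].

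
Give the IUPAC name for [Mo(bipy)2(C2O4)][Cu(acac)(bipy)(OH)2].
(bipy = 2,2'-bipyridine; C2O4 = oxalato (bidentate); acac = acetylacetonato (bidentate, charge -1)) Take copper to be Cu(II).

Both ions are complex: the cation is named first with the plain metal name, the anion second with the -ate form; each ion's ligands are alphabetised independently.
Cu is given as +2; the anion's ligand charges sum to -3, so the complex anion is 1−.
A 1:1 salt means the cation carries the equal and opposite charge, 1+.
Cation: ligand charges sum to -2; for the ion to be 1+, Mo = +3.

bis(2,2'-bipyridine)oxalatomolybdenum(III) (acetylacetonato)(2,2'-bipyridine)dihydroxocuprate(II)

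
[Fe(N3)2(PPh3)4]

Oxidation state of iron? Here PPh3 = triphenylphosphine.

+2

No counter-ion: the bracketed complex is neutral.
Ligand charges: 4×PPh3 neutral; 2×N3 = -2; sum -2.
Fe + (-2) = 0 ⇒ Fe is +2.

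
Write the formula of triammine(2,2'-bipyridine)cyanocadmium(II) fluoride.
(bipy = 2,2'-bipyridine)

Ligands: 1 2,2'-bipyridine (bipy, neutral), 3 ammine (NH3, neutral), 1 cyano (CN, -1). Ligand charge sum = -1.
With Cd in oxidation state +2, the complex ion is [Cd...]^1+.
Charge balance with fluoride (-1) requires 1 complex ion per 1 fluoride.

[Cd(bipy)(CN)(NH3)3]F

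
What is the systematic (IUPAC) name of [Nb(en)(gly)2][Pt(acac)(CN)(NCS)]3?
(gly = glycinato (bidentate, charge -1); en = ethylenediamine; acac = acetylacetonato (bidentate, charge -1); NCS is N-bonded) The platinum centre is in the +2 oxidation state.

(ethylenediamine)bis(glycinato)niobium(V) (acetylacetonato)cyanoisothiocyanatoplatinate(II)

Pt is given as +2; the anion's ligand charges sum to -3, so the complex anion is 1−.
With 3 anions per cation, the cation must be 3×1 = 3+.
Cation: ligand charges sum to -2; for the ion to be 3+, Nb = +5.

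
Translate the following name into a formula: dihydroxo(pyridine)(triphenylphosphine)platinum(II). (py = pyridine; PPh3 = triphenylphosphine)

Ligands: 2 hydroxo (OH, -1), 1 pyridine (py, neutral), 1 triphenylphosphine (PPh3, neutral). Ligand charge sum = -2.
With Pt in oxidation state +2, the complex ion is [Pt...].

[Pt(OH)2(PPh3)(py)]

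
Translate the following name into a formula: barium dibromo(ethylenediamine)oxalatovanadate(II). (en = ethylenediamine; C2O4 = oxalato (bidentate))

Ligands: 2 bromo (Br, -1), 1 ethylenediamine (en, neutral), 1 oxalato (C2O4, -2). Ligand charge sum = -4.
Charge balance with barium (+2) requires 1 complex ion per 1 barium.

Ba[VBr2(C2O4)(en)]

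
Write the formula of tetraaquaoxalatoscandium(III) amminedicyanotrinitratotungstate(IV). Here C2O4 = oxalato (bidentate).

[Sc(C2O4)(H2O)4][W(CN)2(NH3)(NO3)3]

Cation [Sc…]: ligand charges -2, Sc(III) ⇒ ion charge 1+.
Anion [W…]: ligand charges -5, W(IV) ⇒ ion charge 1−.
One 1+ cation balances one 1− anion.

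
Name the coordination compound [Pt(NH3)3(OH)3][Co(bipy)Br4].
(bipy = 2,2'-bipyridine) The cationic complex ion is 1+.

The complex cation is given as 1+; its ligand charges sum to -3, so Pt = +4.
A 1:1 salt means the anion carries the equal and opposite charge, 1−.
Anion: ligand charges sum to -4; for the ion to be 1−, Co = +3.

triamminetrihydroxoplatinum(IV) (2,2'-bipyridine)tetrabromocobaltate(III)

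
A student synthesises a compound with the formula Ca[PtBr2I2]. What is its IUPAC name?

The 1 calcium counter-ion carries a total charge of +2, so each complex ion is 2−.
Ligand charges: 2×bromo (-1 each), 2×iodo (-1 each); total -4. So Pt + (-4) = 2−, giving Pt = +2.
The complex ion is anionic, so platinum takes the -ate form platinate(II).

calcium dibromodiiodoplatinate(II)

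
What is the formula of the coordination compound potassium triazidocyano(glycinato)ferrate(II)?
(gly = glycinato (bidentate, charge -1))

Ligands: 1 cyano (CN, -1), 1 glycinato (gly, -1), 3 azido (N3, -1). Ligand charge sum = -5.
Charge balance with potassium (+1) requires 1 complex ion per 3 potassium.

K3[Fe(CN)(gly)(N3)3]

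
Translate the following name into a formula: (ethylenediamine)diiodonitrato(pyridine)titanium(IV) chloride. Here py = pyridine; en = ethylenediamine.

[Ti(en)I2(NO3)(py)]Cl

Ligands: 1 pyridine (py, neutral), 1 nitrato (NO3, -1), 1 ethylenediamine (en, neutral), 2 iodo (I, -1). Ligand charge sum = -3.
With Ti in oxidation state +4, the complex ion is [Ti...]^1+.
Charge balance with chloride (-1) requires 1 complex ion per 1 chloride.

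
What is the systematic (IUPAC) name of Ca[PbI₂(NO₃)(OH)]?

calcium hydroxodiiodonitratoplumbate(II)

The 1 calcium counter-ion carries a total charge of +2, so each complex ion is 2−.
Ligand charges: 2×iodo (-1 each), 1×hydroxo (-1 each), 1×nitrato (-1 each); total -4. So Pb + (-4) = 2−, giving Pb = +2.
Ligands are named alphabetically: hydroxo before iodo before nitrato.
The complex ion is anionic, so lead takes the -ate form plumbate(II).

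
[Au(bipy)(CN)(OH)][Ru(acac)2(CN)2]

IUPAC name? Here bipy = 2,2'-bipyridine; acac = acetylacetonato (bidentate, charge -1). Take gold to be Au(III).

Au is given as +3; the cation's ligand charges sum to -2, so the complex cation is 1+.
A 1:1 salt means the anion carries the equal and opposite charge, 1−.
Anion: ligand charges sum to -4; for the ion to be 1−, Ru = +3.

(2,2'-bipyridine)cyanohydroxogold(III) bis(acetylacetonato)dicyanoruthenate(III)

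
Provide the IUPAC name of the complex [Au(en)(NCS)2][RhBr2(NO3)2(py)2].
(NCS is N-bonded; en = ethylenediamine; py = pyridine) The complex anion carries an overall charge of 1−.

The complex anion is given as 1−; its ligand charges sum to -4, so Rh = +3.
A 1:1 salt means the cation carries the equal and opposite charge, 1+.
Cation: ligand charges sum to -2; for the ion to be 1+, Au = +3.

(ethylenediamine)diisothiocyanatogold(III) dibromodinitratobis(pyridine)rhodate(III)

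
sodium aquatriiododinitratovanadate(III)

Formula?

Na2[V(H2O)I3(NO3)2]

Ligands: 2 nitrato (NO3, -1), 3 iodo (I, -1), 1 aqua (H2O, neutral). Ligand charge sum = -5.
With V in oxidation state +3, the complex ion is [V...]^2−.
Charge balance with sodium (+1) requires 1 complex ion per 2 sodium.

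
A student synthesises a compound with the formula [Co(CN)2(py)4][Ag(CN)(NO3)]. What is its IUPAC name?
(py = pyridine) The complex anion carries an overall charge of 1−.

dicyanotetrakis(pyridine)cobalt(III) cyanonitratoargentate(I)

The complex anion is given as 1−; its ligand charges sum to -2, so Ag = +1.
A 1:1 salt means the cation carries the equal and opposite charge, 1+.
Cation: ligand charges sum to -2; for the ion to be 1+, Co = +3.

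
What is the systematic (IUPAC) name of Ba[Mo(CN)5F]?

The 1 barium counter-ion carries a total charge of +2, so each complex ion is 2−.
Ligand charges: 5×cyano (-1 each), 1×fluoro (-1 each); total -6. So Mo + (-6) = 2−, giving Mo = +4.
Ligands are named alphabetically: cyano before fluoro.
The complex ion is anionic, so molybdenum takes the -ate form molybdate(IV).

barium pentacyanofluoromolybdate(IV)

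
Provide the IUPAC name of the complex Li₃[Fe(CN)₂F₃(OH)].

The 3 lithium counter-ions carry a total charge of +3, so each complex ion is 3−.
Ligand charges: 2×cyano (-1 each), 1×hydroxo (-1 each), 3×fluoro (-1 each); total -6. So Fe + (-6) = 3−, giving Fe = +3.
Ligands are named alphabetically: cyano before fluoro before hydroxo.
The complex ion is anionic, so iron takes the -ate form ferrate(III).

lithium dicyanotrifluorohydroxoferrate(III)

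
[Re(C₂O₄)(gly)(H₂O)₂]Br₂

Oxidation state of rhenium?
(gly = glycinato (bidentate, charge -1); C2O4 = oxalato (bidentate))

+5

2 bromide outside the brackets (-1 each) → the complex ion is 2+.
Ligand charges: 2×H2O neutral; 1×gly = -1; 1×C2O4 = -2; sum -3.
Re + (-3) = 2+ ⇒ Re is +5.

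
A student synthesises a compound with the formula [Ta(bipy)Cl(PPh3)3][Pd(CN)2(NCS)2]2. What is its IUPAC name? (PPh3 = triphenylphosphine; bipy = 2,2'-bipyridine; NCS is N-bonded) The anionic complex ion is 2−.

The complex anion is given as 2−; its ligand charges sum to -4, so Pd = +2.
With 2 anions per cation, the cation must be 2×2 = 4+.
Cation: ligand charges sum to -1; for the ion to be 4+, Ta = +5.

(2,2'-bipyridine)chlorotris(triphenylphosphine)tantalum(V) dicyanodiisothiocyanatopalladate(II)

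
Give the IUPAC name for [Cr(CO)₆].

There is no counter-ion, so the complex is neutral overall.
Ligand charges: 6×carbonyl (neutral); total 0. So Cr + (0) = 0, giving Cr = 0.

hexacarbonylchromium(0)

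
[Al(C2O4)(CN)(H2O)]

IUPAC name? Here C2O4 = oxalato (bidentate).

aquacyanooxalatoaluminium(III)

There is no counter-ion, so the complex is neutral overall.
Ligand charges: 1×aqua (neutral), 1×oxalato (-2 each), 1×cyano (-1 each); total -3. So Al + (-3) = 0, giving Al = +3.
Ligands are named alphabetically: aqua before cyano before oxalato.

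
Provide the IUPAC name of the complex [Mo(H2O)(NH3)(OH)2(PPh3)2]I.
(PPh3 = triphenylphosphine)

ammineaquadihydroxobis(triphenylphosphine)molybdenum(III) iodide

The 1 iodide counter-ion carries a total charge of -1, so each complex ion is 1+.
Ligand charges: 1×ammine (neutral), 1×aqua (neutral), 2×triphenylphosphine (neutral), 2×hydroxo (-1 each); total -2. So Mo + (-2) = 1+, giving Mo = +3.
Ligands are named alphabetically: ammine before aqua before hydroxo before triphenylphosphine.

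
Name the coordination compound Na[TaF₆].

sodium hexafluorotantalate(V)

The 1 sodium counter-ion carries a total charge of +1, so each complex ion is 1−.
Ligand charges: 6×fluoro (-1 each); total -6. So Ta + (-6) = 1−, giving Ta = +5.
The complex ion is anionic, so tantalum takes the -ate form tantalate(V).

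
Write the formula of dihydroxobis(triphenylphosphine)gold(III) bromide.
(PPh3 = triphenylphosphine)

Ligands: 2 hydroxo (OH, -1), 2 triphenylphosphine (PPh3, neutral). Ligand charge sum = -2.
With Au in oxidation state +3, the complex ion is [Au...]^1+.
Charge balance with bromide (-1) requires 1 complex ion per 1 bromide.

[Au(OH)2(PPh3)2]Br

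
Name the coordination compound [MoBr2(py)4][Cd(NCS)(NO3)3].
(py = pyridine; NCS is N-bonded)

dibromotetrakis(pyridine)molybdenum(IV) isothiocyanatotrinitratocadmate(II)

Both ions are complex: the cation is named first with the plain metal name, the anion second with the -ate form; each ion's ligands are alphabetised independently.
Cadmium is always +2 in its complexes; the anion's ligand charges sum to -4, so the complex anion is 2−.
A 1:1 salt means the cation carries the equal and opposite charge, 2+.
Cation: ligand charges sum to -2; for the ion to be 2+, Mo = +4.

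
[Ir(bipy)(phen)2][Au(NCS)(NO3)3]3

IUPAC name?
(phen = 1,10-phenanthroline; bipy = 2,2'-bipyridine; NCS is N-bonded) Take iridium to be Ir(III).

(2,2'-bipyridine)bis(1,10-phenanthroline)iridium(III) isothiocyanatotrinitratoaurate(III)

Ir is given as +3; the cation's ligand charges sum to 0, so the complex cation is 3+.
With 3 anions per cation, each anion must be 3/3 = 1−.
Anion: ligand charges sum to -4; for the ion to be 1−, Au = +3.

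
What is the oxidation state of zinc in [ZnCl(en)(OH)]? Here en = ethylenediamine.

+2

No counter-ion: the bracketed complex is neutral.
Ligand charges: 1×Cl = -1; 1×en neutral; 1×OH = -1; sum -2.
Zn + (-2) = 0 ⇒ Zn is +2.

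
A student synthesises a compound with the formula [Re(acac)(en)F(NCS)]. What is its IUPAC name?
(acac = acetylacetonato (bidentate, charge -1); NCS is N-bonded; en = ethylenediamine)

(acetylacetonato)(ethylenediamine)fluoroisothiocyanatorhenium(III)

There is no counter-ion, so the complex is neutral overall.
Ligand charges: 1×acetylacetonato (-1 each), 1×isothiocyanato (-1 each), 1×ethylenediamine (neutral), 1×fluoro (-1 each); total -3. So Re + (-3) = 0, giving Re = +3.
Ligands are named alphabetically: acetylacetonato before ethylenediamine before fluoro before isothiocyanato.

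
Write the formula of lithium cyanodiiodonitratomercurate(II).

Ligands: 1 cyano (CN, -1), 2 iodo (I, -1), 1 nitrato (NO3, -1). Ligand charge sum = -4.
Charge balance with lithium (+1) requires 1 complex ion per 2 lithium.

Li2[Hg(CN)I2(NO3)]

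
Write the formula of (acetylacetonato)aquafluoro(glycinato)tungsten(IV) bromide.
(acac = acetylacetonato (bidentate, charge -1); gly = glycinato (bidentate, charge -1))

Ligands: 1 acetylacetonato (acac, -1), 1 glycinato (gly, -1), 1 aqua (H2O, neutral), 1 fluoro (F, -1). Ligand charge sum = -3.
Charge balance with bromide (-1) requires 1 complex ion per 1 bromide.

[W(acac)F(gly)(H2O)]Br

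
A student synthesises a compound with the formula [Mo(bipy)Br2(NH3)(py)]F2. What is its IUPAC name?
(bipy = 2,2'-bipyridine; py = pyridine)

The 2 fluoride counter-ions carry a total charge of -2, so each complex ion is 2+.
Ligand charges: 1×ammine (neutral), 2×bromo (-1 each), 1×2,2'-bipyridine (neutral), 1×pyridine (neutral); total -2. So Mo + (-2) = 2+, giving Mo = +4.
Ligands are named alphabetically: ammine before bipyridine before bromo before pyridine.

ammine(2,2'-bipyridine)dibromo(pyridine)molybdenum(IV) fluoride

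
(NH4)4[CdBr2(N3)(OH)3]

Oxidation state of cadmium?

+2

4 ammonium outside the brackets (+1 each) → the complex ion is 4−.
Ligand charges: 1×N3 = -1; 2×Br = -2; 3×OH = -3; sum -6.
Cd + (-6) = 4− ⇒ Cd is +2.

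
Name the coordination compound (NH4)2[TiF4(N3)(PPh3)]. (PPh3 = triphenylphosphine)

ammonium azidotetrafluoro(triphenylphosphine)titanate(III)

The 2 ammonium counter-ions carry a total charge of +2, so each complex ion is 2−.
Ligand charges: 1×triphenylphosphine (neutral), 4×fluoro (-1 each), 1×azido (-1 each); total -5. So Ti + (-5) = 2−, giving Ti = +3.
The complex ion is anionic, so titanium takes the -ate form titanate(III).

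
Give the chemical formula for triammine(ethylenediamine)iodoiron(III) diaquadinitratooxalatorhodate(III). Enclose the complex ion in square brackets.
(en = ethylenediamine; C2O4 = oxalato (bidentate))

[Fe(en)I(NH3)3][Rh(C2O4)(H2O)2(NO3)2]2

Cation [Fe…]: ligand charges -1, Fe(III) ⇒ ion charge 2+.
Anion [Rh…]: ligand charges -4, Rh(III) ⇒ ion charge 1−.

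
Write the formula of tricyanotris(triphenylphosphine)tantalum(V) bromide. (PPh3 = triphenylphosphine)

[Ta(CN)3(PPh3)3]Br2

Ligands: 3 cyano (CN, -1), 3 triphenylphosphine (PPh3, neutral). Ligand charge sum = -3.
With Ta in oxidation state +5, the complex ion is [Ta...]^2+.
Charge balance with bromide (-1) requires 1 complex ion per 2 bromide.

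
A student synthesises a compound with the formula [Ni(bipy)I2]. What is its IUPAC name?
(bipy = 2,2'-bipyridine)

There is no counter-ion, so the complex is neutral overall.
Ligand charges: 1×2,2'-bipyridine (neutral), 2×iodo (-1 each); total -2. So Ni + (-2) = 0, giving Ni = +2.
Ligands are named alphabetically: bipyridine before iodo.

(2,2'-bipyridine)diiodonickel(II)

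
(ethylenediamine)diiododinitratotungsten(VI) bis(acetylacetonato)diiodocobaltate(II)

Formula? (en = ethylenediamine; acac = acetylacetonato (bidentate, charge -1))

[W(en)I2(NO3)2][Co(acac)2I2]

Cation [W…]: ligand charges -4, W(VI) ⇒ ion charge 2+.
Anion [Co…]: ligand charges -4, Co(II) ⇒ ion charge 2−.
One 2+ cation balances one 2− anion.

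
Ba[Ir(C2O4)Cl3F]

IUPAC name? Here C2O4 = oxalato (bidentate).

The 1 barium counter-ion carries a total charge of +2, so each complex ion is 2−.
Ligand charges: 3×chloro (-1 each), 1×oxalato (-2 each), 1×fluoro (-1 each); total -6. So Ir + (-6) = 2−, giving Ir = +4.
Ligands are named alphabetically: chloro before fluoro before oxalato.
The complex ion is anionic, so iridium takes the -ate form iridate(IV).

barium trichlorofluorooxalatoiridate(IV)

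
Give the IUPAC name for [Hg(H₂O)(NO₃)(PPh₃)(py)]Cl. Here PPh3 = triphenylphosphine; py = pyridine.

aquanitrato(pyridine)(triphenylphosphine)mercury(II) chloride

The 1 chloride counter-ion carries a total charge of -1, so each complex ion is 1+.
Ligand charges: 1×aqua (neutral), 1×triphenylphosphine (neutral), 1×nitrato (-1 each), 1×pyridine (neutral); total -1. So Hg + (-1) = 1+, giving Hg = +2.
Ligands are named alphabetically: aqua before nitrato before pyridine before triphenylphosphine.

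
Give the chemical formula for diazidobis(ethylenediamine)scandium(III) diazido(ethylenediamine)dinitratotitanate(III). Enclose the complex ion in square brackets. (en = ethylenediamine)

[Sc(en)2(N3)2][Ti(en)(N3)2(NO3)2]

Cation [Sc…]: ligand charges -2, Sc(III) ⇒ ion charge 1+.
Anion [Ti…]: ligand charges -4, Ti(III) ⇒ ion charge 1−.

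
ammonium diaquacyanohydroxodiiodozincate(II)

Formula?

Ligands: 1 cyano (CN, -1), 1 hydroxo (OH, -1), 2 iodo (I, -1), 2 aqua (H2O, neutral). Ligand charge sum = -4.
With Zn in oxidation state +2, the complex ion is [Zn...]^2−.
Charge balance with ammonium (+1) requires 1 complex ion per 2 ammonium.

(NH4)2[Zn(CN)(H2O)2I2(OH)]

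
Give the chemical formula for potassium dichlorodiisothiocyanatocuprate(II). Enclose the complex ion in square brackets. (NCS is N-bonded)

Ligands: 2 chloro (Cl, -1), 2 isothiocyanato (NCS, -1). Ligand charge sum = -4.
With Cu in oxidation state +2, the complex ion is [Cu...]^2−.
Charge balance with potassium (+1) requires 1 complex ion per 2 potassium.

K2[CuCl2(NCS)2]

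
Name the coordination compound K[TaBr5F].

The 1 potassium counter-ion carries a total charge of +1, so each complex ion is 1−.
Ligand charges: 5×bromo (-1 each), 1×fluoro (-1 each); total -6. So Ta + (-6) = 1−, giving Ta = +5.
The complex ion is anionic, so tantalum takes the -ate form tantalate(V).

potassium pentabromofluorotantalate(V)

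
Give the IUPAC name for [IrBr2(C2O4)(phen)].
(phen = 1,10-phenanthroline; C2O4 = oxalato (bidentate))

There is no counter-ion, so the complex is neutral overall.
Ligand charges: 1×1,10-phenanthroline (neutral), 1×oxalato (-2 each), 2×bromo (-1 each); total -4. So Ir + (-4) = 0, giving Ir = +4.
Ligands are named alphabetically: bromo before oxalato before phenanthroline.

dibromooxalato(1,10-phenanthroline)iridium(IV)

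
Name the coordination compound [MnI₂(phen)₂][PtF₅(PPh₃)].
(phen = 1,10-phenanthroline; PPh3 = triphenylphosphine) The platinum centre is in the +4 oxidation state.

Pt is given as +4; the anion's ligand charges sum to -5, so the complex anion is 1−.
A 1:1 salt means the cation carries the equal and opposite charge, 1+.
Cation: ligand charges sum to -2; for the ion to be 1+, Mn = +3.

diiodobis(1,10-phenanthroline)manganese(III) pentafluoro(triphenylphosphine)platinate(IV)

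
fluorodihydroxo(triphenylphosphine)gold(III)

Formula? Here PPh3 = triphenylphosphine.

Ligands: 2 hydroxo (OH, -1), 1 triphenylphosphine (PPh3, neutral), 1 fluoro (F, -1). Ligand charge sum = -3.
With Au in oxidation state +3, the complex ion is [Au...].

[AuF(OH)2(PPh3)]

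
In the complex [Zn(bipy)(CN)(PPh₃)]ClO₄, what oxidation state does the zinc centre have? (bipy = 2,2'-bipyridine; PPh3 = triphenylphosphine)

1 perchlorate outside the brackets (-1 each) → the complex ion is 1+.
Ligand charges: 1×bipy neutral; 1×CN = -1; 1×PPh3 neutral; sum -1.
Zn + (-1) = 1+ ⇒ Zn is +2.

+2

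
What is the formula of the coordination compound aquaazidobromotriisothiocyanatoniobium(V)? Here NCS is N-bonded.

Ligands: 3 isothiocyanato (NCS, -1), 1 bromo (Br, -1), 1 aqua (H2O, neutral), 1 azido (N3, -1). Ligand charge sum = -5.
With Nb in oxidation state +5, the complex ion is [Nb...].

[NbBr(H2O)(N3)(NCS)3]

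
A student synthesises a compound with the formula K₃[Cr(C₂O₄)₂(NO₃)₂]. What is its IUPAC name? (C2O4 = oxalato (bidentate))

The 3 potassium counter-ions carry a total charge of +3, so each complex ion is 3−.
Ligand charges: 2×oxalato (-2 each), 2×nitrato (-1 each); total -6. So Cr + (-6) = 3−, giving Cr = +3.
The complex ion is anionic, so chromium takes the -ate form chromate(III).

potassium dinitratodioxalatochromate(III)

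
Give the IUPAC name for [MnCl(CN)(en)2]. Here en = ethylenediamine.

chlorocyanobis(ethylenediamine)manganese(II)

There is no counter-ion, so the complex is neutral overall.
Ligand charges: 1×cyano (-1 each), 2×ethylenediamine (neutral), 1×chloro (-1 each); total -2. So Mn + (-2) = 0, giving Mn = +2.
Ligands are named alphabetically: chloro before cyano before ethylenediamine.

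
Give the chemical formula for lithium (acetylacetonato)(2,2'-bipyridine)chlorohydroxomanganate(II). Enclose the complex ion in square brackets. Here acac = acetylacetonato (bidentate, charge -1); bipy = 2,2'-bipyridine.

Ligands: 1 hydroxo (OH, -1), 1 acetylacetonato (acac, -1), 1 chloro (Cl, -1), 1 2,2'-bipyridine (bipy, neutral). Ligand charge sum = -3.
With Mn in oxidation state +2, the complex ion is [Mn...]^1−.
Charge balance with lithium (+1) requires 1 complex ion per 1 lithium.

Li[Mn(acac)(bipy)Cl(OH)]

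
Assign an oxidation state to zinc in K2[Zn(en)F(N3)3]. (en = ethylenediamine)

+2

2 potassium outside the brackets (+1 each) → the complex ion is 2−.
Ligand charges: 1×F = -1; 1×en neutral; 3×N3 = -3; sum -4.
Zn + (-4) = 2− ⇒ Zn is +2.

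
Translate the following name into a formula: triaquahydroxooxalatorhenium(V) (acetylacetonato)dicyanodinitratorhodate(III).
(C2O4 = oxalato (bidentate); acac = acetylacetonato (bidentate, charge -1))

Cation [Re…]: ligand charges -3, Re(V) ⇒ ion charge 2+.
Anion [Rh…]: ligand charges -5, Rh(III) ⇒ ion charge 2−.
One 2+ cation balances one 2− anion.

[Re(C2O4)(H2O)3(OH)][Rh(acac)(CN)2(NO3)2]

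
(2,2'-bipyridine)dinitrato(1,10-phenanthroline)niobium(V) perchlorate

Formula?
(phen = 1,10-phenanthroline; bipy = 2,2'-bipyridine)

Ligands: 1 1,10-phenanthroline (phen, neutral), 2 nitrato (NO3, -1), 1 2,2'-bipyridine (bipy, neutral). Ligand charge sum = -2.
With Nb in oxidation state +5, the complex ion is [Nb...]^3+.
Charge balance with perchlorate (-1) requires 1 complex ion per 3 perchlorate.

[Nb(bipy)(NO3)2(phen)](ClO4)3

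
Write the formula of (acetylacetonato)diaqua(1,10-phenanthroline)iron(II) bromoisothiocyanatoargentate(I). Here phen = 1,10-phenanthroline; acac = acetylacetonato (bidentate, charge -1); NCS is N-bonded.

Cation [Fe…]: ligand charges -1, Fe(II) ⇒ ion charge 1+.
Anion [Ag…]: ligand charges -2, Ag(I) ⇒ ion charge 1−.
One 1+ cation balances one 1− anion.

[Fe(acac)(H2O)2(phen)][AgBr(NCS)]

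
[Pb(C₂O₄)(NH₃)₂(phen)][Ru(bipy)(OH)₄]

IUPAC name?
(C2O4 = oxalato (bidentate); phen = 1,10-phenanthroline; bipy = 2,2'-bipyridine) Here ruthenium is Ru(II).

diammineoxalato(1,10-phenanthroline)lead(IV) (2,2'-bipyridine)tetrahydroxoruthenate(II)

Both ions are complex: the cation is named first with the plain metal name, the anion second with the -ate form; each ion's ligands are alphabetised independently.
Ru is given as +2; the anion's ligand charges sum to -4, so the complex anion is 2−.
A 1:1 salt means the cation carries the equal and opposite charge, 2+.
Cation: ligand charges sum to -2; for the ion to be 2+, Pb = +4.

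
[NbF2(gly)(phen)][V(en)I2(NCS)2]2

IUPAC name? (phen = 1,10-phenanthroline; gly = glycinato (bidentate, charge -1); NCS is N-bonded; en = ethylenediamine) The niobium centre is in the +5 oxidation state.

Both ions are complex: the cation is named first with the plain metal name, the anion second with the -ate form; each ion's ligands are alphabetised independently.
Nb is given as +5; the cation's ligand charges sum to -3, so the complex cation is 2+.
With 2 anions per cation, each anion must be 2/2 = 1−.
Anion: ligand charges sum to -4; for the ion to be 1−, V = +3.

difluoro(glycinato)(1,10-phenanthroline)niobium(V) (ethylenediamine)diiododiisothiocyanatovanadate(III)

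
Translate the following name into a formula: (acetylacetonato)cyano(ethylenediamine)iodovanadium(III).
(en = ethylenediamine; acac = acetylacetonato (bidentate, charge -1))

Ligands: 1 iodo (I, -1), 1 cyano (CN, -1), 1 ethylenediamine (en, neutral), 1 acetylacetonato (acac, -1). Ligand charge sum = -3.
With V in oxidation state +3, the complex ion is [V...].

[V(acac)(CN)(en)I]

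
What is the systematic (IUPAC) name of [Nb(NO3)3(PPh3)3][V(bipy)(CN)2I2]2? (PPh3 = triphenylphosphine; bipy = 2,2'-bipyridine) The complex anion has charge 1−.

trinitratotris(triphenylphosphine)niobium(V) (2,2'-bipyridine)dicyanodiiodovanadate(III)

Both ions are complex: the cation is named first with the plain metal name, the anion second with the -ate form; each ion's ligands are alphabetised independently.
The complex anion is given as 1−; its ligand charges sum to -4, so V = +3.
With 2 anions per cation, the cation must be 2×1 = 2+.
Cation: ligand charges sum to -3; for the ion to be 2+, Nb = +5.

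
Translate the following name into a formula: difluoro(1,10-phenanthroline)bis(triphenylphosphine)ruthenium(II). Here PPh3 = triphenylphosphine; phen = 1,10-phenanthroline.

Ligands: 2 triphenylphosphine (PPh3, neutral), 2 fluoro (F, -1), 1 1,10-phenanthroline (phen, neutral). Ligand charge sum = -2.
With Ru in oxidation state +2, the complex ion is [Ru...].

[RuF2(phen)(PPh3)2]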